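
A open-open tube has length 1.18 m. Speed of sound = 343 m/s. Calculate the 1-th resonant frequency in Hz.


Given values:
  Tube type: open-open, L = 1.18 m, c = 343 m/s, n = 1
Formula: f_n = n * c / (2 * L)
Compute 2 * L = 2 * 1.18 = 2.36
f = 1 * 343 / 2.36
f = 145.34

145.34 Hz


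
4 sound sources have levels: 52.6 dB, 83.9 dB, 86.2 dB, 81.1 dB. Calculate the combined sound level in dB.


Formula: L_total = 10 * log10( sum(10^(Li/10)) )
  Source 1: 10^(52.6/10) = 181970.0859
  Source 2: 10^(83.9/10) = 245470891.5685
  Source 3: 10^(86.2/10) = 416869383.4703
  Source 4: 10^(81.1/10) = 128824955.1693
Sum of linear values = 791347200.294
L_total = 10 * log10(791347200.294) = 88.98

88.98 dB


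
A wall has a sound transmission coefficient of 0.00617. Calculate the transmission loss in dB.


Given values:
  tau = 0.00617
Formula: TL = 10 * log10(1 / tau)
Compute 1 / tau = 1 / 0.00617 = 162.0746
Compute log10(162.0746) = 2.209715
TL = 10 * 2.209715 = 22.1

22.1 dB


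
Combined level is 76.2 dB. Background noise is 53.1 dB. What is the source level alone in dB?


Given values:
  L_total = 76.2 dB, L_bg = 53.1 dB
Formula: L_source = 10 * log10(10^(L_total/10) - 10^(L_bg/10))
Convert to linear:
  10^(76.2/10) = 41686938.347
  10^(53.1/10) = 204173.7945
Difference: 41686938.347 - 204173.7945 = 41482764.5525
L_source = 10 * log10(41482764.5525) = 76.18

76.18 dB


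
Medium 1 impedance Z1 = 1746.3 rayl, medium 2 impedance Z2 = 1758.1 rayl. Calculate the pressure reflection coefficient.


Given values:
  Z1 = 1746.3 rayl, Z2 = 1758.1 rayl
Formula: R = (Z2 - Z1) / (Z2 + Z1)
Numerator: Z2 - Z1 = 1758.1 - 1746.3 = 11.8
Denominator: Z2 + Z1 = 1758.1 + 1746.3 = 3504.4
R = 11.8 / 3504.4 = 0.0034

0.0034


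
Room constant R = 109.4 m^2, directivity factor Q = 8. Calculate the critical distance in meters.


Given values:
  R = 109.4 m^2, Q = 8
Formula: d_c = 0.141 * sqrt(Q * R)
Compute Q * R = 8 * 109.4 = 875.2
Compute sqrt(875.2) = 29.5838
d_c = 0.141 * 29.5838 = 4.171

4.171 m


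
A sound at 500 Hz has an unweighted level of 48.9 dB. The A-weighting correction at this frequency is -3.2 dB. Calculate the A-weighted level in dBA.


Given values:
  SPL = 48.9 dB
  A-weighting at 500 Hz = -3.2 dB
Formula: L_A = SPL + A_weight
L_A = 48.9 + (-3.2)
L_A = 45.7

45.7 dBA


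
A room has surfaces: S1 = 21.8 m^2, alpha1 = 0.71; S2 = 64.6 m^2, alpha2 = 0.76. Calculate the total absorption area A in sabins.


Given surfaces:
  Surface 1: 21.8 * 0.71 = 15.478
  Surface 2: 64.6 * 0.76 = 49.096
Formula: A = sum(Si * alpha_i)
A = 15.478 + 49.096
A = 64.57

64.57 sabins


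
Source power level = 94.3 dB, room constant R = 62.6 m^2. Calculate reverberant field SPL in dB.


Given values:
  Lw = 94.3 dB, R = 62.6 m^2
Formula: SPL = Lw + 10 * log10(4 / R)
Compute 4 / R = 4 / 62.6 = 0.063898
Compute 10 * log10(0.063898) = -11.9451
SPL = 94.3 + (-11.9451) = 82.35

82.35 dB


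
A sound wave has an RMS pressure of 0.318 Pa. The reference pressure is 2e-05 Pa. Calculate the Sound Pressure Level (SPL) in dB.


Given values:
  p = 0.318 Pa
  p_ref = 2e-05 Pa
Formula: SPL = 20 * log10(p / p_ref)
Compute ratio: p / p_ref = 0.318 / 2e-05 = 15900
Compute log10: log10(15900) = 4.201397
Multiply: SPL = 20 * 4.201397 = 84.03

84.03 dB


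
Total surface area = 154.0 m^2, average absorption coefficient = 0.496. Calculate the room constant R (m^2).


Given values:
  S = 154.0 m^2, alpha = 0.496
Formula: R = S * alpha / (1 - alpha)
Numerator: 154.0 * 0.496 = 76.384
Denominator: 1 - 0.496 = 0.504
R = 76.384 / 0.504 = 151.56

151.56 m^2


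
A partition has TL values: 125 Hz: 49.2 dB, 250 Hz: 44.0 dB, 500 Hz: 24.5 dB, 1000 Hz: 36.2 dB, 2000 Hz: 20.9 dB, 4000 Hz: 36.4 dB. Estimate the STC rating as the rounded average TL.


Given TL values at each frequency:
  125 Hz: 49.2 dB
  250 Hz: 44.0 dB
  500 Hz: 24.5 dB
  1000 Hz: 36.2 dB
  2000 Hz: 20.9 dB
  4000 Hz: 36.4 dB
Formula: STC ~ round(average of TL values)
Sum = 49.2 + 44.0 + 24.5 + 36.2 + 20.9 + 36.4 = 211.2
Average = 211.2 / 6 = 35.2
Rounded: 35

35


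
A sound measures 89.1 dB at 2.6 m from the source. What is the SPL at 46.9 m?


Given values:
  SPL1 = 89.1 dB, r1 = 2.6 m, r2 = 46.9 m
Formula: SPL2 = SPL1 - 20 * log10(r2 / r1)
Compute ratio: r2 / r1 = 46.9 / 2.6 = 18.0385
Compute log10: log10(18.0385) = 1.2562
Compute drop: 20 * 1.2562 = 25.124
SPL2 = 89.1 - 25.124 = 63.98

63.98 dB


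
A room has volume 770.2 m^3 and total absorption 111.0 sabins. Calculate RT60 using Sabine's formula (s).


Given values:
  V = 770.2 m^3
  A = 111.0 sabins
Formula: RT60 = 0.161 * V / A
Numerator: 0.161 * 770.2 = 124.0022
RT60 = 124.0022 / 111.0 = 1.117

1.117 s


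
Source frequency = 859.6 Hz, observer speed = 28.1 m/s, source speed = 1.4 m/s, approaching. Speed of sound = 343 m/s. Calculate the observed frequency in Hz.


Given values:
  f_s = 859.6 Hz, v_o = 28.1 m/s, v_s = 1.4 m/s
  Direction: approaching
Formula: f_o = f_s * (c + v_o) / (c - v_s)
Numerator: c + v_o = 343 + 28.1 = 371.1
Denominator: c - v_s = 343 - 1.4 = 341.6
f_o = 859.6 * 371.1 / 341.6 = 933.83

933.83 Hz


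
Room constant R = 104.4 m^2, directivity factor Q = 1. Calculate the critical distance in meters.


Given values:
  R = 104.4 m^2, Q = 1
Formula: d_c = 0.141 * sqrt(Q * R)
Compute Q * R = 1 * 104.4 = 104.4
Compute sqrt(104.4) = 10.2176
d_c = 0.141 * 10.2176 = 1.441

1.441 m


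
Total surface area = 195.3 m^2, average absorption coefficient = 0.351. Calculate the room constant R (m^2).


Given values:
  S = 195.3 m^2, alpha = 0.351
Formula: R = S * alpha / (1 - alpha)
Numerator: 195.3 * 0.351 = 68.5503
Denominator: 1 - 0.351 = 0.649
R = 68.5503 / 0.649 = 105.62

105.62 m^2


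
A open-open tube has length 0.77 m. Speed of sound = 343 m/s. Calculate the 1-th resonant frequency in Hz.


Given values:
  Tube type: open-open, L = 0.77 m, c = 343 m/s, n = 1
Formula: f_n = n * c / (2 * L)
Compute 2 * L = 2 * 0.77 = 1.54
f = 1 * 343 / 1.54
f = 222.73

222.73 Hz


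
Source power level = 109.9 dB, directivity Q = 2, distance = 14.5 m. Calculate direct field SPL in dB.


Given values:
  Lw = 109.9 dB, Q = 2, r = 14.5 m
Formula: SPL = Lw + 10 * log10(Q / (4 * pi * r^2))
Compute 4 * pi * r^2 = 4 * pi * 14.5^2 = 2642.0794
Compute Q / denom = 2 / 2642.0794 = 0.00075698
Compute 10 * log10(0.00075698) = -31.2092
SPL = 109.9 + (-31.2092) = 78.69

78.69 dB


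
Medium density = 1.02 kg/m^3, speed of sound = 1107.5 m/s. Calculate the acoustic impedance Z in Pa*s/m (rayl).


Given values:
  rho = 1.02 kg/m^3
  c = 1107.5 m/s
Formula: Z = rho * c
Z = 1.02 * 1107.5
Z = 1129.65

1129.65 rayl


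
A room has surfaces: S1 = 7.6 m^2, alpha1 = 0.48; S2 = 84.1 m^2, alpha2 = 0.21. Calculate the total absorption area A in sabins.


Given surfaces:
  Surface 1: 7.6 * 0.48 = 3.648
  Surface 2: 84.1 * 0.21 = 17.661
Formula: A = sum(Si * alpha_i)
A = 3.648 + 17.661
A = 21.31

21.31 sabins


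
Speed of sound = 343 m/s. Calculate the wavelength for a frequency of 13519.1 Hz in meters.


Given values:
  c = 343 m/s, f = 13519.1 Hz
Formula: lambda = c / f
lambda = 343 / 13519.1
lambda = 0.0254

0.0254 m


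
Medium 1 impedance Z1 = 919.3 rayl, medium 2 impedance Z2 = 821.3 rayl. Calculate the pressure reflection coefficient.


Given values:
  Z1 = 919.3 rayl, Z2 = 821.3 rayl
Formula: R = (Z2 - Z1) / (Z2 + Z1)
Numerator: Z2 - Z1 = 821.3 - 919.3 = -98.0
Denominator: Z2 + Z1 = 821.3 + 919.3 = 1740.6
R = -98.0 / 1740.6 = -0.0563

-0.0563


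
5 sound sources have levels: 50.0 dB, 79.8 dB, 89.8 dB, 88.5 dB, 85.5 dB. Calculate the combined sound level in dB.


Formula: L_total = 10 * log10( sum(10^(Li/10)) )
  Source 1: 10^(50.0/10) = 100000.0
  Source 2: 10^(79.8/10) = 95499258.6021
  Source 3: 10^(89.8/10) = 954992586.0214
  Source 4: 10^(88.5/10) = 707945784.3841
  Source 5: 10^(85.5/10) = 354813389.2336
Sum of linear values = 2113351018.2412
L_total = 10 * log10(2113351018.2412) = 93.25

93.25 dB


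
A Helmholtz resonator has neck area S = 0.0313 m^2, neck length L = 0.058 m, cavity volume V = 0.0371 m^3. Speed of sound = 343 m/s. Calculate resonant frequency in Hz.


Given values:
  S = 0.0313 m^2, L = 0.058 m, V = 0.0371 m^3, c = 343 m/s
Formula: f = (c / (2*pi)) * sqrt(S / (V * L))
Compute V * L = 0.0371 * 0.058 = 0.0021518
Compute S / (V * L) = 0.0313 / 0.0021518 = 14.546
Compute sqrt(14.546) = 3.813922
Compute c / (2*pi) = 343 / 6.283185 = 54.590148
f = 54.590148 * 3.813922 = 208.2

208.2 Hz


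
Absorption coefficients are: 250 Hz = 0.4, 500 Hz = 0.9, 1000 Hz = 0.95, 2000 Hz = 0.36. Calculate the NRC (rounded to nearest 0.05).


Given values:
  a_250 = 0.4, a_500 = 0.9
  a_1000 = 0.95, a_2000 = 0.36
Formula: NRC = (a250 + a500 + a1000 + a2000) / 4
Sum = 0.4 + 0.9 + 0.95 + 0.36 = 2.61
NRC = 2.61 / 4 = 0.6525
Rounded to nearest 0.05: 0.65

0.65


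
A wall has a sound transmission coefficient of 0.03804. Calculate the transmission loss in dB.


Given values:
  tau = 0.03804
Formula: TL = 10 * log10(1 / tau)
Compute 1 / tau = 1 / 0.03804 = 26.2881
Compute log10(26.2881) = 1.419759
TL = 10 * 1.419759 = 14.2

14.2 dB


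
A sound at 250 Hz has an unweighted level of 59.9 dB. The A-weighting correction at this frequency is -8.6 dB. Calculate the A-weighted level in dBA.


Given values:
  SPL = 59.9 dB
  A-weighting at 250 Hz = -8.6 dB
Formula: L_A = SPL + A_weight
L_A = 59.9 + (-8.6)
L_A = 51.3

51.3 dBA


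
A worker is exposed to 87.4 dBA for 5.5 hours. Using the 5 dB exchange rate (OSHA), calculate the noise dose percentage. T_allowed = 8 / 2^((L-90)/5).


Given values:
  L = 87.4 dBA, T = 5.5 hours
Formula: T_allowed = 8 / 2^((L - 90) / 5)
Compute exponent: (87.4 - 90) / 5 = -0.52
Compute 2^(-0.52) = 0.697372
T_allowed = 8 / 0.697372 = 11.471639 hours
Dose = (T / T_allowed) * 100
Dose = (5.5 / 11.471639) * 100 = 47.94

47.94 %


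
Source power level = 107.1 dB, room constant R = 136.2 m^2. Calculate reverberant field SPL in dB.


Given values:
  Lw = 107.1 dB, R = 136.2 m^2
Formula: SPL = Lw + 10 * log10(4 / R)
Compute 4 / R = 4 / 136.2 = 0.029369
Compute 10 * log10(0.029369) = -15.3211
SPL = 107.1 + (-15.3211) = 91.78

91.78 dB


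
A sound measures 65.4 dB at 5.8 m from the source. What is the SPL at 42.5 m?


Given values:
  SPL1 = 65.4 dB, r1 = 5.8 m, r2 = 42.5 m
Formula: SPL2 = SPL1 - 20 * log10(r2 / r1)
Compute ratio: r2 / r1 = 42.5 / 5.8 = 7.3276
Compute log10: log10(7.3276) = 0.864962
Compute drop: 20 * 0.864962 = 17.2992
SPL2 = 65.4 - 17.2992 = 48.1

48.1 dB


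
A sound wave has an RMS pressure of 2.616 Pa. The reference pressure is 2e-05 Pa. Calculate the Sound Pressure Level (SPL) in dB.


Given values:
  p = 2.616 Pa
  p_ref = 2e-05 Pa
Formula: SPL = 20 * log10(p / p_ref)
Compute ratio: p / p_ref = 2.616 / 2e-05 = 130800
Compute log10: log10(130800) = 5.116608
Multiply: SPL = 20 * 5.116608 = 102.33

102.33 dB


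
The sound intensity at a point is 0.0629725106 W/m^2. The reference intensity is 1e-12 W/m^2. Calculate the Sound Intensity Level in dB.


Given values:
  I = 0.0629725106 W/m^2
  I_ref = 1e-12 W/m^2
Formula: SIL = 10 * log10(I / I_ref)
Compute ratio: I / I_ref = 62972510600
Compute log10: log10(62972510600) = 10.799151
Multiply: SIL = 10 * 10.799151 = 107.99

107.99 dB


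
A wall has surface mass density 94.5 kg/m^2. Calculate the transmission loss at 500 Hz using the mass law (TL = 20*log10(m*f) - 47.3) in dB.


Given values:
  m = 94.5 kg/m^2, f = 500 Hz
Formula: TL = 20 * log10(m * f) - 47.3
Compute m * f = 94.5 * 500 = 47250.0
Compute log10(47250.0) = 4.674402
Compute 20 * 4.674402 = 93.488
TL = 93.488 - 47.3 = 46.19

46.19 dB


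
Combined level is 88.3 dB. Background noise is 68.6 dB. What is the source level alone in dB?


Given values:
  L_total = 88.3 dB, L_bg = 68.6 dB
Formula: L_source = 10 * log10(10^(L_total/10) - 10^(L_bg/10))
Convert to linear:
  10^(88.3/10) = 676082975.392
  10^(68.6/10) = 7244359.6007
Difference: 676082975.392 - 7244359.6007 = 668838615.7913
L_source = 10 * log10(668838615.7913) = 88.25

88.25 dB


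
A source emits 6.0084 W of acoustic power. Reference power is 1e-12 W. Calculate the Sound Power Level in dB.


Given values:
  W = 6.0084 W
  W_ref = 1e-12 W
Formula: SWL = 10 * log10(W / W_ref)
Compute ratio: W / W_ref = 6008400000000
Compute log10: log10(6008400000000) = 12.778759
Multiply: SWL = 10 * 12.778759 = 127.79

127.79 dB


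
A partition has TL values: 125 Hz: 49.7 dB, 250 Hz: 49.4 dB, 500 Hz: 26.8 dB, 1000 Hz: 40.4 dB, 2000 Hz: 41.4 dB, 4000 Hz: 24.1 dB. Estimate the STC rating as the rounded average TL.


Given TL values at each frequency:
  125 Hz: 49.7 dB
  250 Hz: 49.4 dB
  500 Hz: 26.8 dB
  1000 Hz: 40.4 dB
  2000 Hz: 41.4 dB
  4000 Hz: 24.1 dB
Formula: STC ~ round(average of TL values)
Sum = 49.7 + 49.4 + 26.8 + 40.4 + 41.4 + 24.1 = 231.8
Average = 231.8 / 6 = 38.63
Rounded: 39

39


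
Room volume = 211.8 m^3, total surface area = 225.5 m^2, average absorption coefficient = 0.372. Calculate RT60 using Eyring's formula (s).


Given values:
  V = 211.8 m^3, S = 225.5 m^2, alpha = 0.372
Formula: RT60 = 0.161 * V / (-S * ln(1 - alpha))
Compute ln(1 - 0.372) = ln(0.628) = -0.465215
Denominator: -225.5 * -0.465215 = 104.906
Numerator: 0.161 * 211.8 = 34.0998
RT60 = 34.0998 / 104.906 = 0.325

0.325 s


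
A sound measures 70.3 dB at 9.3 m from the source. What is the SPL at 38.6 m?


Given values:
  SPL1 = 70.3 dB, r1 = 9.3 m, r2 = 38.6 m
Formula: SPL2 = SPL1 - 20 * log10(r2 / r1)
Compute ratio: r2 / r1 = 38.6 / 9.3 = 4.1505
Compute log10: log10(4.1505) = 0.6181
Compute drop: 20 * 0.6181 = 12.362
SPL2 = 70.3 - 12.362 = 57.94

57.94 dB


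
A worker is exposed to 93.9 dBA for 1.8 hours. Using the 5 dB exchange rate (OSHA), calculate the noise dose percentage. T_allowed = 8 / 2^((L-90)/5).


Given values:
  L = 93.9 dBA, T = 1.8 hours
Formula: T_allowed = 8 / 2^((L - 90) / 5)
Compute exponent: (93.9 - 90) / 5 = 0.78
Compute 2^(0.78) = 1.717131
T_allowed = 8 / 1.717131 = 4.658934 hours
Dose = (T / T_allowed) * 100
Dose = (1.8 / 4.658934) * 100 = 38.64

38.64 %


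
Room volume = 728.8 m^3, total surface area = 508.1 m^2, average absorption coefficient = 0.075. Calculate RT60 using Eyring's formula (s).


Given values:
  V = 728.8 m^3, S = 508.1 m^2, alpha = 0.075
Formula: RT60 = 0.161 * V / (-S * ln(1 - alpha))
Compute ln(1 - 0.075) = ln(0.925) = -0.077962
Denominator: -508.1 * -0.077962 = 39.6125
Numerator: 0.161 * 728.8 = 117.3368
RT60 = 117.3368 / 39.6125 = 2.962

2.962 s


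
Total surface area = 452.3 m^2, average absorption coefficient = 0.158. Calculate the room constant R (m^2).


Given values:
  S = 452.3 m^2, alpha = 0.158
Formula: R = S * alpha / (1 - alpha)
Numerator: 452.3 * 0.158 = 71.4634
Denominator: 1 - 0.158 = 0.842
R = 71.4634 / 0.842 = 84.87

84.87 m^2


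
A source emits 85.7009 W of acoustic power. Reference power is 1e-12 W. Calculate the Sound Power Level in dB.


Given values:
  W = 85.7009 W
  W_ref = 1e-12 W
Formula: SWL = 10 * log10(W / W_ref)
Compute ratio: W / W_ref = 85700900000000
Compute log10: log10(85700900000000) = 13.932985
Multiply: SWL = 10 * 13.932985 = 139.33

139.33 dB


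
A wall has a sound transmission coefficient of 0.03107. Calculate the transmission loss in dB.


Given values:
  tau = 0.03107
Formula: TL = 10 * log10(1 / tau)
Compute 1 / tau = 1 / 0.03107 = 32.1854
Compute log10(32.1854) = 1.507659
TL = 10 * 1.507659 = 15.08

15.08 dB


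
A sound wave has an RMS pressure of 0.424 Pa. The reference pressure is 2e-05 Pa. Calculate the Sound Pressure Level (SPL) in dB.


Given values:
  p = 0.424 Pa
  p_ref = 2e-05 Pa
Formula: SPL = 20 * log10(p / p_ref)
Compute ratio: p / p_ref = 0.424 / 2e-05 = 21200
Compute log10: log10(21200) = 4.326336
Multiply: SPL = 20 * 4.326336 = 86.53

86.53 dB


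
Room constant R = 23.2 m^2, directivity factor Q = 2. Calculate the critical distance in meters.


Given values:
  R = 23.2 m^2, Q = 2
Formula: d_c = 0.141 * sqrt(Q * R)
Compute Q * R = 2 * 23.2 = 46.4
Compute sqrt(46.4) = 6.8118
d_c = 0.141 * 6.8118 = 0.96

0.96 m


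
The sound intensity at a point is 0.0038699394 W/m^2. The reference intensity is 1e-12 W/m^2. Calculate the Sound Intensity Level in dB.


Given values:
  I = 0.0038699394 W/m^2
  I_ref = 1e-12 W/m^2
Formula: SIL = 10 * log10(I / I_ref)
Compute ratio: I / I_ref = 3869939400
Compute log10: log10(3869939400) = 9.587704
Multiply: SIL = 10 * 9.587704 = 95.88

95.88 dB


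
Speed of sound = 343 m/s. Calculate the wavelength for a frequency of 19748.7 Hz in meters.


Given values:
  c = 343 m/s, f = 19748.7 Hz
Formula: lambda = c / f
lambda = 343 / 19748.7
lambda = 0.0174

0.0174 m


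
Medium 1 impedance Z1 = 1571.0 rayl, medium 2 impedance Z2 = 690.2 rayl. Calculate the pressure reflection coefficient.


Given values:
  Z1 = 1571.0 rayl, Z2 = 690.2 rayl
Formula: R = (Z2 - Z1) / (Z2 + Z1)
Numerator: Z2 - Z1 = 690.2 - 1571.0 = -880.8
Denominator: Z2 + Z1 = 690.2 + 1571.0 = 2261.2
R = -880.8 / 2261.2 = -0.3895

-0.3895


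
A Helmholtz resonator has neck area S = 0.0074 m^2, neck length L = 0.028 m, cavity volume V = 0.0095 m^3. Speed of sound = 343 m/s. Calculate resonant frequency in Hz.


Given values:
  S = 0.0074 m^2, L = 0.028 m, V = 0.0095 m^3, c = 343 m/s
Formula: f = (c / (2*pi)) * sqrt(S / (V * L))
Compute V * L = 0.0095 * 0.028 = 0.000266
Compute S / (V * L) = 0.0074 / 0.000266 = 27.8195
Compute sqrt(27.8195) = 5.274419
Compute c / (2*pi) = 343 / 6.283185 = 54.590148
f = 54.590148 * 5.274419 = 287.93

287.93 Hz


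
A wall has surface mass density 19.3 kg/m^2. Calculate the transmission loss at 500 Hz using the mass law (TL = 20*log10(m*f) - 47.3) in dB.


Given values:
  m = 19.3 kg/m^2, f = 500 Hz
Formula: TL = 20 * log10(m * f) - 47.3
Compute m * f = 19.3 * 500 = 9650.0
Compute log10(9650.0) = 3.984527
Compute 20 * 3.984527 = 79.6905
TL = 79.6905 - 47.3 = 32.39

32.39 dB


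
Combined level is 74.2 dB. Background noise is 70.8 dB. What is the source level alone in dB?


Given values:
  L_total = 74.2 dB, L_bg = 70.8 dB
Formula: L_source = 10 * log10(10^(L_total/10) - 10^(L_bg/10))
Convert to linear:
  10^(74.2/10) = 26302679.919
  10^(70.8/10) = 12022644.3462
Difference: 26302679.919 - 12022644.3462 = 14280035.5728
L_source = 10 * log10(14280035.5728) = 71.55

71.55 dB


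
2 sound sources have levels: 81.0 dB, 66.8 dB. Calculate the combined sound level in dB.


Formula: L_total = 10 * log10( sum(10^(Li/10)) )
  Source 1: 10^(81.0/10) = 125892541.1794
  Source 2: 10^(66.8/10) = 4786300.9232
Sum of linear values = 130678842.1026
L_total = 10 * log10(130678842.1026) = 81.16

81.16 dB


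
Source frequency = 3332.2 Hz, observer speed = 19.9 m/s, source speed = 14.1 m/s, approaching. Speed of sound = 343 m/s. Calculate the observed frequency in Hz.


Given values:
  f_s = 3332.2 Hz, v_o = 19.9 m/s, v_s = 14.1 m/s
  Direction: approaching
Formula: f_o = f_s * (c + v_o) / (c - v_s)
Numerator: c + v_o = 343 + 19.9 = 362.9
Denominator: c - v_s = 343 - 14.1 = 328.9
f_o = 3332.2 * 362.9 / 328.9 = 3676.67

3676.67 Hz


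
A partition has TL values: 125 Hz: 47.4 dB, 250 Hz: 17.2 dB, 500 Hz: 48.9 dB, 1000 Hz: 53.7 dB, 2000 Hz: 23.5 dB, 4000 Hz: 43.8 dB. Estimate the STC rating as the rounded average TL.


Given TL values at each frequency:
  125 Hz: 47.4 dB
  250 Hz: 17.2 dB
  500 Hz: 48.9 dB
  1000 Hz: 53.7 dB
  2000 Hz: 23.5 dB
  4000 Hz: 43.8 dB
Formula: STC ~ round(average of TL values)
Sum = 47.4 + 17.2 + 48.9 + 53.7 + 23.5 + 43.8 = 234.5
Average = 234.5 / 6 = 39.08
Rounded: 39

39


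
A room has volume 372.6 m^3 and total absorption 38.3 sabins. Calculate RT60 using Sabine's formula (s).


Given values:
  V = 372.6 m^3
  A = 38.3 sabins
Formula: RT60 = 0.161 * V / A
Numerator: 0.161 * 372.6 = 59.9886
RT60 = 59.9886 / 38.3 = 1.566

1.566 s


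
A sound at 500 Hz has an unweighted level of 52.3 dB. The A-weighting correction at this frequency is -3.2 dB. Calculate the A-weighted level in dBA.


Given values:
  SPL = 52.3 dB
  A-weighting at 500 Hz = -3.2 dB
Formula: L_A = SPL + A_weight
L_A = 52.3 + (-3.2)
L_A = 49.1

49.1 dBA


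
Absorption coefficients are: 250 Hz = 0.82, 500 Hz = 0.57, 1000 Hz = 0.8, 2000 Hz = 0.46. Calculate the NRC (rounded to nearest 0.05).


Given values:
  a_250 = 0.82, a_500 = 0.57
  a_1000 = 0.8, a_2000 = 0.46
Formula: NRC = (a250 + a500 + a1000 + a2000) / 4
Sum = 0.82 + 0.57 + 0.8 + 0.46 = 2.65
NRC = 2.65 / 4 = 0.6625
Rounded to nearest 0.05: 0.65

0.65


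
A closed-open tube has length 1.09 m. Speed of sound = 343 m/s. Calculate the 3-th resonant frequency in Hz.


Given values:
  Tube type: closed-open, L = 1.09 m, c = 343 m/s, n = 3
Formula: f_n = (2n - 1) * c / (4 * L)
Compute 2n - 1 = 2*3 - 1 = 5
Compute 4 * L = 4 * 1.09 = 4.36
f = 5 * 343 / 4.36
f = 393.35

393.35 Hz


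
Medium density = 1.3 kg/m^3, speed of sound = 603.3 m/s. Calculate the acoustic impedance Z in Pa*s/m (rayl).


Given values:
  rho = 1.3 kg/m^3
  c = 603.3 m/s
Formula: Z = rho * c
Z = 1.3 * 603.3
Z = 784.29

784.29 rayl


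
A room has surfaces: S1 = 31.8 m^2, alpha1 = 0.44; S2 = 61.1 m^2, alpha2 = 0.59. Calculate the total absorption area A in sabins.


Given surfaces:
  Surface 1: 31.8 * 0.44 = 13.992
  Surface 2: 61.1 * 0.59 = 36.049
Formula: A = sum(Si * alpha_i)
A = 13.992 + 36.049
A = 50.04

50.04 sabins


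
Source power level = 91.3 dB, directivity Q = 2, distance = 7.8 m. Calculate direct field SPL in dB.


Given values:
  Lw = 91.3 dB, Q = 2, r = 7.8 m
Formula: SPL = Lw + 10 * log10(Q / (4 * pi * r^2))
Compute 4 * pi * r^2 = 4 * pi * 7.8^2 = 764.538
Compute Q / denom = 2 / 764.538 = 0.00261596
Compute 10 * log10(0.00261596) = -25.8237
SPL = 91.3 + (-25.8237) = 65.48

65.48 dB


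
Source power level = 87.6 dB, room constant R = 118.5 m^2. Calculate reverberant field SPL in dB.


Given values:
  Lw = 87.6 dB, R = 118.5 m^2
Formula: SPL = Lw + 10 * log10(4 / R)
Compute 4 / R = 4 / 118.5 = 0.033755
Compute 10 * log10(0.033755) = -14.7166
SPL = 87.6 + (-14.7166) = 72.88

72.88 dB


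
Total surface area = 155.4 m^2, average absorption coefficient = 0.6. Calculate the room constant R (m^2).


Given values:
  S = 155.4 m^2, alpha = 0.6
Formula: R = S * alpha / (1 - alpha)
Numerator: 155.4 * 0.6 = 93.24
Denominator: 1 - 0.6 = 0.4
R = 93.24 / 0.4 = 233.1

233.1 m^2


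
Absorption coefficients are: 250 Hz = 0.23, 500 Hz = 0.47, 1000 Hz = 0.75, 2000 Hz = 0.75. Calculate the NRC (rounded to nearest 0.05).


Given values:
  a_250 = 0.23, a_500 = 0.47
  a_1000 = 0.75, a_2000 = 0.75
Formula: NRC = (a250 + a500 + a1000 + a2000) / 4
Sum = 0.23 + 0.47 + 0.75 + 0.75 = 2.2
NRC = 2.2 / 4 = 0.55
Rounded to nearest 0.05: 0.55

0.55


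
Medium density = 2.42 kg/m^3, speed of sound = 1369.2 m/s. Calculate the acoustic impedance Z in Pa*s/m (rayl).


Given values:
  rho = 2.42 kg/m^3
  c = 1369.2 m/s
Formula: Z = rho * c
Z = 2.42 * 1369.2
Z = 3313.46

3313.46 rayl


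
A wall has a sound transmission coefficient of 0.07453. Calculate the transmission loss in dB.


Given values:
  tau = 0.07453
Formula: TL = 10 * log10(1 / tau)
Compute 1 / tau = 1 / 0.07453 = 13.4174
Compute log10(13.4174) = 1.127668
TL = 10 * 1.127668 = 11.28

11.28 dB


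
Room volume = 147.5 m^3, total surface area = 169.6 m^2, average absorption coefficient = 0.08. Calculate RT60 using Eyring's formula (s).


Given values:
  V = 147.5 m^3, S = 169.6 m^2, alpha = 0.08
Formula: RT60 = 0.161 * V / (-S * ln(1 - alpha))
Compute ln(1 - 0.08) = ln(0.92) = -0.083382
Denominator: -169.6 * -0.083382 = 14.1416
Numerator: 0.161 * 147.5 = 23.7475
RT60 = 23.7475 / 14.1416 = 1.679

1.679 s


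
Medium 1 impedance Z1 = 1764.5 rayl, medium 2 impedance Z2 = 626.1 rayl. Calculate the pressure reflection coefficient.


Given values:
  Z1 = 1764.5 rayl, Z2 = 626.1 rayl
Formula: R = (Z2 - Z1) / (Z2 + Z1)
Numerator: Z2 - Z1 = 626.1 - 1764.5 = -1138.4
Denominator: Z2 + Z1 = 626.1 + 1764.5 = 2390.6
R = -1138.4 / 2390.6 = -0.4762

-0.4762


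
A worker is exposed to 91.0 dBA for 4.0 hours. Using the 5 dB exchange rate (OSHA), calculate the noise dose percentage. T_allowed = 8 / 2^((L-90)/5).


Given values:
  L = 91.0 dBA, T = 4.0 hours
Formula: T_allowed = 8 / 2^((L - 90) / 5)
Compute exponent: (91.0 - 90) / 5 = 0.2
Compute 2^(0.2) = 1.148698
T_allowed = 8 / 1.148698 = 6.964407 hours
Dose = (T / T_allowed) * 100
Dose = (4.0 / 6.964407) * 100 = 57.43

57.43 %


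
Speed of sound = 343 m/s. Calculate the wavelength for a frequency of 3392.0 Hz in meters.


Given values:
  c = 343 m/s, f = 3392.0 Hz
Formula: lambda = c / f
lambda = 343 / 3392.0
lambda = 0.1011

0.1011 m


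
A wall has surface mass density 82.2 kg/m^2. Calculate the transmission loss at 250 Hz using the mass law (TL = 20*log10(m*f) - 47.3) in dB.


Given values:
  m = 82.2 kg/m^2, f = 250 Hz
Formula: TL = 20 * log10(m * f) - 47.3
Compute m * f = 82.2 * 250 = 20550.0
Compute log10(20550.0) = 4.312812
Compute 20 * 4.312812 = 86.2562
TL = 86.2562 - 47.3 = 38.96

38.96 dB


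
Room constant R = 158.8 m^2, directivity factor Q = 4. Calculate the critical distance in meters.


Given values:
  R = 158.8 m^2, Q = 4
Formula: d_c = 0.141 * sqrt(Q * R)
Compute Q * R = 4 * 158.8 = 635.2
Compute sqrt(635.2) = 25.2032
d_c = 0.141 * 25.2032 = 3.554

3.554 m


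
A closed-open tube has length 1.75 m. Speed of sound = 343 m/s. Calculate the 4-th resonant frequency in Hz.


Given values:
  Tube type: closed-open, L = 1.75 m, c = 343 m/s, n = 4
Formula: f_n = (2n - 1) * c / (4 * L)
Compute 2n - 1 = 2*4 - 1 = 7
Compute 4 * L = 4 * 1.75 = 7.0
f = 7 * 343 / 7.0
f = 343.0

343.0 Hz


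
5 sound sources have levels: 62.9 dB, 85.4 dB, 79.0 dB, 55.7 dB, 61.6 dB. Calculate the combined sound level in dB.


Formula: L_total = 10 * log10( sum(10^(Li/10)) )
  Source 1: 10^(62.9/10) = 1949844.5998
  Source 2: 10^(85.4/10) = 346736850.4525
  Source 3: 10^(79.0/10) = 79432823.4724
  Source 4: 10^(55.7/10) = 371535.2291
  Source 5: 10^(61.6/10) = 1445439.7707
Sum of linear values = 429936493.5245
L_total = 10 * log10(429936493.5245) = 86.33

86.33 dB


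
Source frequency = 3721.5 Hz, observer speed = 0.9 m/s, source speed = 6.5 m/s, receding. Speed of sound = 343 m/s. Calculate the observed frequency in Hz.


Given values:
  f_s = 3721.5 Hz, v_o = 0.9 m/s, v_s = 6.5 m/s
  Direction: receding
Formula: f_o = f_s * (c - v_o) / (c + v_s)
Numerator: c - v_o = 343 - 0.9 = 342.1
Denominator: c + v_s = 343 + 6.5 = 349.5
f_o = 3721.5 * 342.1 / 349.5 = 3642.7

3642.7 Hz


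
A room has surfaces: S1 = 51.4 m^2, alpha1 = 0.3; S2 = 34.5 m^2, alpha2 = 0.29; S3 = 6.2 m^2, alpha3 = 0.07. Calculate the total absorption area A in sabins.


Given surfaces:
  Surface 1: 51.4 * 0.3 = 15.42
  Surface 2: 34.5 * 0.29 = 10.005
  Surface 3: 6.2 * 0.07 = 0.434
Formula: A = sum(Si * alpha_i)
A = 15.42 + 10.005 + 0.434
A = 25.86

25.86 sabins


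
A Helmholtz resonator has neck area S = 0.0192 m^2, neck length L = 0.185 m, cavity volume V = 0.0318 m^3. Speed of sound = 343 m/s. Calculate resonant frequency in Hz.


Given values:
  S = 0.0192 m^2, L = 0.185 m, V = 0.0318 m^3, c = 343 m/s
Formula: f = (c / (2*pi)) * sqrt(S / (V * L))
Compute V * L = 0.0318 * 0.185 = 0.005883
Compute S / (V * L) = 0.0192 / 0.005883 = 3.2636
Compute sqrt(3.2636) = 1.806544
Compute c / (2*pi) = 343 / 6.283185 = 54.590148
f = 54.590148 * 1.806544 = 98.62

98.62 Hz


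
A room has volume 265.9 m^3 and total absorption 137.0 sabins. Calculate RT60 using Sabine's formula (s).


Given values:
  V = 265.9 m^3
  A = 137.0 sabins
Formula: RT60 = 0.161 * V / A
Numerator: 0.161 * 265.9 = 42.8099
RT60 = 42.8099 / 137.0 = 0.312

0.312 s


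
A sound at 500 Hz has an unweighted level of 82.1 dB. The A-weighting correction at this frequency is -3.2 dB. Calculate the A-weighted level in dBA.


Given values:
  SPL = 82.1 dB
  A-weighting at 500 Hz = -3.2 dB
Formula: L_A = SPL + A_weight
L_A = 82.1 + (-3.2)
L_A = 78.9

78.9 dBA


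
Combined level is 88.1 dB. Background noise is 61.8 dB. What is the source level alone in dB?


Given values:
  L_total = 88.1 dB, L_bg = 61.8 dB
Formula: L_source = 10 * log10(10^(L_total/10) - 10^(L_bg/10))
Convert to linear:
  10^(88.1/10) = 645654229.0347
  10^(61.8/10) = 1513561.2484
Difference: 645654229.0347 - 1513561.2484 = 644140667.7863
L_source = 10 * log10(644140667.7863) = 88.09

88.09 dB


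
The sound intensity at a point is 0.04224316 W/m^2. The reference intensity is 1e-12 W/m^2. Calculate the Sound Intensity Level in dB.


Given values:
  I = 0.04224316 W/m^2
  I_ref = 1e-12 W/m^2
Formula: SIL = 10 * log10(I / I_ref)
Compute ratio: I / I_ref = 42243160000
Compute log10: log10(42243160000) = 10.625756
Multiply: SIL = 10 * 10.625756 = 106.26

106.26 dB


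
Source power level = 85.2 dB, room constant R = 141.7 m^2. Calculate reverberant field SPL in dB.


Given values:
  Lw = 85.2 dB, R = 141.7 m^2
Formula: SPL = Lw + 10 * log10(4 / R)
Compute 4 / R = 4 / 141.7 = 0.028229
Compute 10 * log10(0.028229) = -15.493
SPL = 85.2 + (-15.493) = 69.71

69.71 dB


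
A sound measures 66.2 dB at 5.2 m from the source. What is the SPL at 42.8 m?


Given values:
  SPL1 = 66.2 dB, r1 = 5.2 m, r2 = 42.8 m
Formula: SPL2 = SPL1 - 20 * log10(r2 / r1)
Compute ratio: r2 / r1 = 42.8 / 5.2 = 8.2308
Compute log10: log10(8.2308) = 0.915442
Compute drop: 20 * 0.915442 = 18.3088
SPL2 = 66.2 - 18.3088 = 47.89

47.89 dB


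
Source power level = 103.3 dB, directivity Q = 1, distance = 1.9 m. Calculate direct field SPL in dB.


Given values:
  Lw = 103.3 dB, Q = 1, r = 1.9 m
Formula: SPL = Lw + 10 * log10(Q / (4 * pi * r^2))
Compute 4 * pi * r^2 = 4 * pi * 1.9^2 = 45.3646
Compute Q / denom = 1 / 45.3646 = 0.02204362
Compute 10 * log10(0.02204362) = -16.5672
SPL = 103.3 + (-16.5672) = 86.73

86.73 dB


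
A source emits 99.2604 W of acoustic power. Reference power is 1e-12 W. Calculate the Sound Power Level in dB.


Given values:
  W = 99.2604 W
  W_ref = 1e-12 W
Formula: SWL = 10 * log10(W / W_ref)
Compute ratio: W / W_ref = 99260400000000
Compute log10: log10(99260400000000) = 13.996776
Multiply: SWL = 10 * 13.996776 = 139.97

139.97 dB


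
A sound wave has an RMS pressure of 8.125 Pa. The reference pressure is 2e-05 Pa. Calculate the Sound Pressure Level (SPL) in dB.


Given values:
  p = 8.125 Pa
  p_ref = 2e-05 Pa
Formula: SPL = 20 * log10(p / p_ref)
Compute ratio: p / p_ref = 8.125 / 2e-05 = 406250
Compute log10: log10(406250) = 5.608793
Multiply: SPL = 20 * 5.608793 = 112.18

112.18 dB


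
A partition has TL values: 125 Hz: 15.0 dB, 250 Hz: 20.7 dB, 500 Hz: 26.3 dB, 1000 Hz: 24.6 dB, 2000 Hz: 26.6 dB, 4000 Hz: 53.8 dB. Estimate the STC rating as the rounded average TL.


Given TL values at each frequency:
  125 Hz: 15.0 dB
  250 Hz: 20.7 dB
  500 Hz: 26.3 dB
  1000 Hz: 24.6 dB
  2000 Hz: 26.6 dB
  4000 Hz: 53.8 dB
Formula: STC ~ round(average of TL values)
Sum = 15.0 + 20.7 + 26.3 + 24.6 + 26.6 + 53.8 = 167.0
Average = 167.0 / 6 = 27.83
Rounded: 28

28


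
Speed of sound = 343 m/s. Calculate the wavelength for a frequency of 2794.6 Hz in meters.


Given values:
  c = 343 m/s, f = 2794.6 Hz
Formula: lambda = c / f
lambda = 343 / 2794.6
lambda = 0.1227

0.1227 m


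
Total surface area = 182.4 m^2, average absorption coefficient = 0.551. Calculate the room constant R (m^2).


Given values:
  S = 182.4 m^2, alpha = 0.551
Formula: R = S * alpha / (1 - alpha)
Numerator: 182.4 * 0.551 = 100.5024
Denominator: 1 - 0.551 = 0.449
R = 100.5024 / 0.449 = 223.84

223.84 m^2


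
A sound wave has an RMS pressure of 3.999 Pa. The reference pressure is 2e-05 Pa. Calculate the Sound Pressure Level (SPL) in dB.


Given values:
  p = 3.999 Pa
  p_ref = 2e-05 Pa
Formula: SPL = 20 * log10(p / p_ref)
Compute ratio: p / p_ref = 3.999 / 2e-05 = 199950
Compute log10: log10(199950) = 5.300921
Multiply: SPL = 20 * 5.300921 = 106.02

106.02 dB


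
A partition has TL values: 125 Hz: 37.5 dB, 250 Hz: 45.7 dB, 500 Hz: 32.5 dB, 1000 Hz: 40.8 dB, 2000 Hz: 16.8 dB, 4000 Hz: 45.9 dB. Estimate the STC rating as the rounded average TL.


Given TL values at each frequency:
  125 Hz: 37.5 dB
  250 Hz: 45.7 dB
  500 Hz: 32.5 dB
  1000 Hz: 40.8 dB
  2000 Hz: 16.8 dB
  4000 Hz: 45.9 dB
Formula: STC ~ round(average of TL values)
Sum = 37.5 + 45.7 + 32.5 + 40.8 + 16.8 + 45.9 = 219.2
Average = 219.2 / 6 = 36.53
Rounded: 37

37


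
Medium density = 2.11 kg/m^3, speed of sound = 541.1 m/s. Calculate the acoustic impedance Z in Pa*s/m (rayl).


Given values:
  rho = 2.11 kg/m^3
  c = 541.1 m/s
Formula: Z = rho * c
Z = 2.11 * 541.1
Z = 1141.72

1141.72 rayl


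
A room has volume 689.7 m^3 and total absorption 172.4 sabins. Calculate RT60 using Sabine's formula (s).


Given values:
  V = 689.7 m^3
  A = 172.4 sabins
Formula: RT60 = 0.161 * V / A
Numerator: 0.161 * 689.7 = 111.0417
RT60 = 111.0417 / 172.4 = 0.644

0.644 s


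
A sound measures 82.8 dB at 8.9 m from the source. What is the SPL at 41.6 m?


Given values:
  SPL1 = 82.8 dB, r1 = 8.9 m, r2 = 41.6 m
Formula: SPL2 = SPL1 - 20 * log10(r2 / r1)
Compute ratio: r2 / r1 = 41.6 / 8.9 = 4.6742
Compute log10: log10(4.6742) = 0.669707
Compute drop: 20 * 0.669707 = 13.3941
SPL2 = 82.8 - 13.3941 = 69.41

69.41 dB


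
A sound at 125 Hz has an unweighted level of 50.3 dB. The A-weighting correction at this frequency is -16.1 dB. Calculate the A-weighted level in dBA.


Given values:
  SPL = 50.3 dB
  A-weighting at 125 Hz = -16.1 dB
Formula: L_A = SPL + A_weight
L_A = 50.3 + (-16.1)
L_A = 34.2

34.2 dBA


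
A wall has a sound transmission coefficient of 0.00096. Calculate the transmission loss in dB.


Given values:
  tau = 0.00096
Formula: TL = 10 * log10(1 / tau)
Compute 1 / tau = 1 / 0.00096 = 1041.6667
Compute log10(1041.6667) = 3.017729
TL = 10 * 3.017729 = 30.18

30.18 dB


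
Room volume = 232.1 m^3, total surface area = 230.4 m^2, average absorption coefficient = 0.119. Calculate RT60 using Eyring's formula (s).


Given values:
  V = 232.1 m^3, S = 230.4 m^2, alpha = 0.119
Formula: RT60 = 0.161 * V / (-S * ln(1 - alpha))
Compute ln(1 - 0.119) = ln(0.881) = -0.126698
Denominator: -230.4 * -0.126698 = 29.1912
Numerator: 0.161 * 232.1 = 37.3681
RT60 = 37.3681 / 29.1912 = 1.28

1.28 s


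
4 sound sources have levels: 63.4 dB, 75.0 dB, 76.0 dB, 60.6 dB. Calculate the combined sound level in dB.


Formula: L_total = 10 * log10( sum(10^(Li/10)) )
  Source 1: 10^(63.4/10) = 2187761.6239
  Source 2: 10^(75.0/10) = 31622776.6017
  Source 3: 10^(76.0/10) = 39810717.0553
  Source 4: 10^(60.6/10) = 1148153.6215
Sum of linear values = 74769408.9024
L_total = 10 * log10(74769408.9024) = 78.74

78.74 dB


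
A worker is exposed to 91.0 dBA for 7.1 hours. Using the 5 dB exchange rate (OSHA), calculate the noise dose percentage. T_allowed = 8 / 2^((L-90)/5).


Given values:
  L = 91.0 dBA, T = 7.1 hours
Formula: T_allowed = 8 / 2^((L - 90) / 5)
Compute exponent: (91.0 - 90) / 5 = 0.2
Compute 2^(0.2) = 1.148698
T_allowed = 8 / 1.148698 = 6.964407 hours
Dose = (T / T_allowed) * 100
Dose = (7.1 / 6.964407) * 100 = 101.95

101.95 %


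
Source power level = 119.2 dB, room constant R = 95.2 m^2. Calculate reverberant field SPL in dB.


Given values:
  Lw = 119.2 dB, R = 95.2 m^2
Formula: SPL = Lw + 10 * log10(4 / R)
Compute 4 / R = 4 / 95.2 = 0.042017
Compute 10 * log10(0.042017) = -13.7657
SPL = 119.2 + (-13.7657) = 105.43

105.43 dB


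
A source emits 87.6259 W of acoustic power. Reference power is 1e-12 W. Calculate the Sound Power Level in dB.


Given values:
  W = 87.6259 W
  W_ref = 1e-12 W
Formula: SWL = 10 * log10(W / W_ref)
Compute ratio: W / W_ref = 87625900000000
Compute log10: log10(87625900000000) = 13.942632
Multiply: SWL = 10 * 13.942632 = 139.43

139.43 dB


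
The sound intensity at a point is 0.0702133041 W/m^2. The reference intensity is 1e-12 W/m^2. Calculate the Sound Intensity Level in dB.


Given values:
  I = 0.0702133041 W/m^2
  I_ref = 1e-12 W/m^2
Formula: SIL = 10 * log10(I / I_ref)
Compute ratio: I / I_ref = 70213304100
Compute log10: log10(70213304100) = 10.846419
Multiply: SIL = 10 * 10.846419 = 108.46

108.46 dB


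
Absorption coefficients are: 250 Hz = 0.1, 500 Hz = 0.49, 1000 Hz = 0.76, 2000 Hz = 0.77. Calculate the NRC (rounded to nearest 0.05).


Given values:
  a_250 = 0.1, a_500 = 0.49
  a_1000 = 0.76, a_2000 = 0.77
Formula: NRC = (a250 + a500 + a1000 + a2000) / 4
Sum = 0.1 + 0.49 + 0.76 + 0.77 = 2.12
NRC = 2.12 / 4 = 0.53
Rounded to nearest 0.05: 0.55

0.55


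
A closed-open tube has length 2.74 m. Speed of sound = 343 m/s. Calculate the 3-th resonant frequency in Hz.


Given values:
  Tube type: closed-open, L = 2.74 m, c = 343 m/s, n = 3
Formula: f_n = (2n - 1) * c / (4 * L)
Compute 2n - 1 = 2*3 - 1 = 5
Compute 4 * L = 4 * 2.74 = 10.96
f = 5 * 343 / 10.96
f = 156.48

156.48 Hz


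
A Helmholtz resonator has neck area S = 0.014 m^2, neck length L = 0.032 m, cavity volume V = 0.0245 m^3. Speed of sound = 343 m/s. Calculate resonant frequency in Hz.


Given values:
  S = 0.014 m^2, L = 0.032 m, V = 0.0245 m^3, c = 343 m/s
Formula: f = (c / (2*pi)) * sqrt(S / (V * L))
Compute V * L = 0.0245 * 0.032 = 0.000784
Compute S / (V * L) = 0.014 / 0.000784 = 17.8571
Compute sqrt(17.8571) = 4.225766
Compute c / (2*pi) = 343 / 6.283185 = 54.590148
f = 54.590148 * 4.225766 = 230.69

230.69 Hz


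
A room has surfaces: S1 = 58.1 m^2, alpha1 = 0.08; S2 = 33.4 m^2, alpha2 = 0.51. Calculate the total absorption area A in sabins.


Given surfaces:
  Surface 1: 58.1 * 0.08 = 4.648
  Surface 2: 33.4 * 0.51 = 17.034
Formula: A = sum(Si * alpha_i)
A = 4.648 + 17.034
A = 21.68

21.68 sabins


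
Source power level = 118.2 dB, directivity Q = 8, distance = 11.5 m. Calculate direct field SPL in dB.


Given values:
  Lw = 118.2 dB, Q = 8, r = 11.5 m
Formula: SPL = Lw + 10 * log10(Q / (4 * pi * r^2))
Compute 4 * pi * r^2 = 4 * pi * 11.5^2 = 1661.9025
Compute Q / denom = 8 / 1661.9025 = 0.00481376
Compute 10 * log10(0.00481376) = -23.1752
SPL = 118.2 + (-23.1752) = 95.02

95.02 dB


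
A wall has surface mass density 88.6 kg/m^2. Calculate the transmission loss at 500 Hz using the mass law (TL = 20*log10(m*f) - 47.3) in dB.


Given values:
  m = 88.6 kg/m^2, f = 500 Hz
Formula: TL = 20 * log10(m * f) - 47.3
Compute m * f = 88.6 * 500 = 44300.0
Compute log10(44300.0) = 4.646404
Compute 20 * 4.646404 = 92.9281
TL = 92.9281 - 47.3 = 45.63

45.63 dB


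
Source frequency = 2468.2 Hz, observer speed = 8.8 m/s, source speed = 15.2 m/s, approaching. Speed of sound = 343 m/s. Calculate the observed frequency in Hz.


Given values:
  f_s = 2468.2 Hz, v_o = 8.8 m/s, v_s = 15.2 m/s
  Direction: approaching
Formula: f_o = f_s * (c + v_o) / (c - v_s)
Numerator: c + v_o = 343 + 8.8 = 351.8
Denominator: c - v_s = 343 - 15.2 = 327.8
f_o = 2468.2 * 351.8 / 327.8 = 2648.91

2648.91 Hz


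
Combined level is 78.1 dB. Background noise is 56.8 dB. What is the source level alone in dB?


Given values:
  L_total = 78.1 dB, L_bg = 56.8 dB
Formula: L_source = 10 * log10(10^(L_total/10) - 10^(L_bg/10))
Convert to linear:
  10^(78.1/10) = 64565422.9035
  10^(56.8/10) = 478630.0923
Difference: 64565422.9035 - 478630.0923 = 64086792.8112
L_source = 10 * log10(64086792.8112) = 78.07

78.07 dB


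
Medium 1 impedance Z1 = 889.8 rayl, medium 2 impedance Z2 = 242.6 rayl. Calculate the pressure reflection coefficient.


Given values:
  Z1 = 889.8 rayl, Z2 = 242.6 rayl
Formula: R = (Z2 - Z1) / (Z2 + Z1)
Numerator: Z2 - Z1 = 242.6 - 889.8 = -647.2
Denominator: Z2 + Z1 = 242.6 + 889.8 = 1132.4
R = -647.2 / 1132.4 = -0.5715

-0.5715


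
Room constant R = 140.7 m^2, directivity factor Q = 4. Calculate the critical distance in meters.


Given values:
  R = 140.7 m^2, Q = 4
Formula: d_c = 0.141 * sqrt(Q * R)
Compute Q * R = 4 * 140.7 = 562.8
Compute sqrt(562.8) = 23.7234
d_c = 0.141 * 23.7234 = 3.345

3.345 m


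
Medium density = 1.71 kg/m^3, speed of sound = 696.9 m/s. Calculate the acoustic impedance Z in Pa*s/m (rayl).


Given values:
  rho = 1.71 kg/m^3
  c = 696.9 m/s
Formula: Z = rho * c
Z = 1.71 * 696.9
Z = 1191.7

1191.7 rayl
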